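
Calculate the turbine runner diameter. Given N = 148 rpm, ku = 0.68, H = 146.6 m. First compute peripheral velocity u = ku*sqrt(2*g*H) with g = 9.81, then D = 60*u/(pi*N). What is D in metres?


u = 0.68 * sqrt(2*9.81*146.6) = 36.4691 m/s
D = 60 * 36.4691 / (pi * 148) = 4.7061 m


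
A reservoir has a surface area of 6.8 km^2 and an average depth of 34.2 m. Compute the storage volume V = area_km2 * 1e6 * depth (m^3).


V = 6.8 * 1e6 * 34.2 = 2.3256e+08 m^3


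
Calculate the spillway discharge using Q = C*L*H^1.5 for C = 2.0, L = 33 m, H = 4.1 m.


Q = 2.0 * 33 * 4.1^1.5 = 547.9232 m^3/s


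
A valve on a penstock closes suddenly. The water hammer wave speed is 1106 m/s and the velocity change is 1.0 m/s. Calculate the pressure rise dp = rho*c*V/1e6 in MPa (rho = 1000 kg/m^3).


dp = 1000 * 1106 * 1.0 / 1e6 = 1.1060 MPa


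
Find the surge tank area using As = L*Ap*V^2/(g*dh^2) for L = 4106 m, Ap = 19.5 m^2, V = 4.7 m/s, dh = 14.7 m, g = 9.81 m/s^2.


As = 4106 * 19.5 * 4.7^2 / (9.81 * 14.7^2) = 834.3449 m^2


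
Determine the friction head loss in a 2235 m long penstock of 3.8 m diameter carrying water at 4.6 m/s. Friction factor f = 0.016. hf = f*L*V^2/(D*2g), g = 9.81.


hf = 0.016 * 2235 * 4.6^2 / (3.8 * 2 * 9.81) = 10.1492 m


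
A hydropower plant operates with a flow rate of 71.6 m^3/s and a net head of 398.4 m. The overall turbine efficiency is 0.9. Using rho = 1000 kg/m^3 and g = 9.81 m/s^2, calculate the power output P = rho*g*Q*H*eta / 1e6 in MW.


P = 1000 * 9.81 * 71.6 * 398.4 * 0.9 / 1e6 = 251.8511 MW


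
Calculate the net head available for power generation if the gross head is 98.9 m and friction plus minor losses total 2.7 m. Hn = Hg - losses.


Hn = 98.9 - 2.7 = 96.2000 m


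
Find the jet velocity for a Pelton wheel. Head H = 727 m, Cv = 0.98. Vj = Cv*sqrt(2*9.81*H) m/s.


Vj = 0.98 * sqrt(2*9.81*727) = 117.0423 m/s


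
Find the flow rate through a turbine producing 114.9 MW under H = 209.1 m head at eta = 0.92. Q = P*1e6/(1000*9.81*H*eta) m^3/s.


Q = 114.9 * 1e6 / (1000 * 9.81 * 209.1 * 0.92) = 60.8848 m^3/s


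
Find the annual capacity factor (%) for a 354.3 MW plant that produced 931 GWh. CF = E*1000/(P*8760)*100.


CF = 931 * 1000 / (354.3 * 8760) * 100 = 29.9968 %


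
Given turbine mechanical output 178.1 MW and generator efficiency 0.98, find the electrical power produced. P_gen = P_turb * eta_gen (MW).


P_gen = 178.1 * 0.98 = 174.5380 MW


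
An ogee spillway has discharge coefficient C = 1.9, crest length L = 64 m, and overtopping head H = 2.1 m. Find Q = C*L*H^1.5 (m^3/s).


Q = 1.9 * 64 * 2.1^1.5 = 370.0518 m^3/s


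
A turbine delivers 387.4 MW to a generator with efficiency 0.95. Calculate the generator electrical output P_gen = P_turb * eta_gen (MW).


P_gen = 387.4 * 0.95 = 368.0300 MW


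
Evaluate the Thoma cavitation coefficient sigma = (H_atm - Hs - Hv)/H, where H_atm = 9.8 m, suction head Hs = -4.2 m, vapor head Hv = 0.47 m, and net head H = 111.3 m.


sigma = (9.8 - (-4.2) - 0.47) / 111.3 = 0.1216


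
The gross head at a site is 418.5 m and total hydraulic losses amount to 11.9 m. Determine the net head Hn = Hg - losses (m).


Hn = 418.5 - 11.9 = 406.6000 m


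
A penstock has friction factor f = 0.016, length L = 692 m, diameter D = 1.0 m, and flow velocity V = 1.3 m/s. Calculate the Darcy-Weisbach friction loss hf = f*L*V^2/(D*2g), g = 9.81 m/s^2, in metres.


hf = 0.016 * 692 * 1.3^2 / (1.0 * 2 * 9.81) = 0.9537 m


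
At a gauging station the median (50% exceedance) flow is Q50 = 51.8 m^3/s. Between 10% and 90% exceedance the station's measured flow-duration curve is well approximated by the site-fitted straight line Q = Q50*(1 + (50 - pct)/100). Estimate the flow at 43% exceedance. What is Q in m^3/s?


Q = 51.8 * (1 + (50 - 43)/100) = 55.4260 m^3/s


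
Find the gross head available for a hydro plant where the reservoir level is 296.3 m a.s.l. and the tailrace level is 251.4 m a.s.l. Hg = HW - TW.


Hg = 296.3 - 251.4 = 44.9000 m


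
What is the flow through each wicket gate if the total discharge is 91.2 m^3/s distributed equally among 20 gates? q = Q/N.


q = 91.2 / 20 = 4.5600 m^3/s


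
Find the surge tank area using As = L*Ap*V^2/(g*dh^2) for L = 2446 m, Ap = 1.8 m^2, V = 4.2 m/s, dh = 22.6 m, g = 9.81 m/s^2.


As = 2446 * 1.8 * 4.2^2 / (9.81 * 22.6^2) = 15.5004 m^2


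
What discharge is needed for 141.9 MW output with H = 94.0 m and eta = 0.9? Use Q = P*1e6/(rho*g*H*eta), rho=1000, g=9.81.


Q = 141.9 * 1e6 / (1000 * 9.81 * 94.0 * 0.9) = 170.9791 m^3/s


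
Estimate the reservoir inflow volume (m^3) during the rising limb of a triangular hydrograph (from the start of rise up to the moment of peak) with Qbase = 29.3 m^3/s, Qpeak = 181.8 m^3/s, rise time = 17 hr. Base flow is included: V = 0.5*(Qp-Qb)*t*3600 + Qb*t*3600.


V = 0.5*(181.8 - 29.3)*17*3600 + 29.3*17*3600 = 6.4597e+06 m^3


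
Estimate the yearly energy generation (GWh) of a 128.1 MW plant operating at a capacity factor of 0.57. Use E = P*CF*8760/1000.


E = 128.1 * 0.57 * 8760 / 1000 = 639.6289 GWh


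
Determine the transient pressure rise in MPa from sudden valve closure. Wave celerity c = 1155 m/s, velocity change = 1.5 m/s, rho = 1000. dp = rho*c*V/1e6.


dp = 1000 * 1155 * 1.5 / 1e6 = 1.7325 MPa


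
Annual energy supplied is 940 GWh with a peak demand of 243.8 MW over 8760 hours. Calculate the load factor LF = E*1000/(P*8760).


LF = 940 * 1000 / (243.8 * 8760) = 0.4401


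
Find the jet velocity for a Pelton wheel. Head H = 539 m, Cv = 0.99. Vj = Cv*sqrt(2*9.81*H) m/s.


Vj = 0.99 * sqrt(2*9.81*539) = 101.8073 m/s


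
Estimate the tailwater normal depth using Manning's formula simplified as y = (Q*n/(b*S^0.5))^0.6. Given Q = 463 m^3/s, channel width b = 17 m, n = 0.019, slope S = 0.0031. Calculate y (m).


y = (463 * 0.019 / (17 * 0.0031^0.5))^0.6 = 3.8100 m


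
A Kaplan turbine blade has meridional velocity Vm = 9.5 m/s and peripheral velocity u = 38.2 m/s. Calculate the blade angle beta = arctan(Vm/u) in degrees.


beta = arctan(9.5 / 38.2) = 13.9656 degrees


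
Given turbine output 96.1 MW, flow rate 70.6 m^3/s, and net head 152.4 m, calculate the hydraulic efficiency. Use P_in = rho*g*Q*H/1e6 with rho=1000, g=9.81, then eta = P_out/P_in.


P_in = 1000 * 9.81 * 70.6 * 152.4 / 1e6 = 105.5501 MW
eta = 96.1 / 105.5501 = 0.9105


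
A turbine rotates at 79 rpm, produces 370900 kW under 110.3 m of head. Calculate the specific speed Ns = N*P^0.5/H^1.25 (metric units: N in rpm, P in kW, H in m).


Ns = 79 * 370900^0.5 / 110.3^1.25 = 134.5972


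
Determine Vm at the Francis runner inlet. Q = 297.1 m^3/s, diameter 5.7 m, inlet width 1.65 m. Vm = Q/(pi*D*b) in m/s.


Vm = 297.1 / (pi * 5.7 * 1.65) = 10.0553 m/s


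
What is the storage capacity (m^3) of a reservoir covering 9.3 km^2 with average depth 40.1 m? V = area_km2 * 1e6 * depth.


V = 9.3 * 1e6 * 40.1 = 3.7293e+08 m^3


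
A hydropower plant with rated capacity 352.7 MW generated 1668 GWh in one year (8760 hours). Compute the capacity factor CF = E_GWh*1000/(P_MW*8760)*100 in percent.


CF = 1668 * 1000 / (352.7 * 8760) * 100 = 53.9867 %


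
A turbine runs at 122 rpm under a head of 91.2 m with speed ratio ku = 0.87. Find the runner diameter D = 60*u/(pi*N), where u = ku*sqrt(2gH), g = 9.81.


u = 0.87 * sqrt(2*9.81*91.2) = 36.8016 m/s
D = 60 * 36.8016 / (pi * 122) = 5.7611 m


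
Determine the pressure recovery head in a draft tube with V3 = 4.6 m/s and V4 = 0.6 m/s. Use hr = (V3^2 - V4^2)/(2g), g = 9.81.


hr = (4.6^2 - 0.6^2) / (2*9.81) = 1.0601 m


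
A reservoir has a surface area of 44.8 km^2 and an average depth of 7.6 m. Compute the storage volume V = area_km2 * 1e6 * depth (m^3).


V = 44.8 * 1e6 * 7.6 = 3.4048e+08 m^3


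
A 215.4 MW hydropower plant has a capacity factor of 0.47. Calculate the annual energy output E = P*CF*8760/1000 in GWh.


E = 215.4 * 0.47 * 8760 / 1000 = 886.8449 GWh


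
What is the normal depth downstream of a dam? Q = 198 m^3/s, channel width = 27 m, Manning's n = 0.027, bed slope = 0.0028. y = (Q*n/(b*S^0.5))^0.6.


y = (198 * 0.027 / (27 * 0.0028^0.5))^0.6 = 2.2073 m


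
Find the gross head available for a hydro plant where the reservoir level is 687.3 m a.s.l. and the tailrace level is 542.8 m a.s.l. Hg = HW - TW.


Hg = 687.3 - 542.8 = 144.5000 m


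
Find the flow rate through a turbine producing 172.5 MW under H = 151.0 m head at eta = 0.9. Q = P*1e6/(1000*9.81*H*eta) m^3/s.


Q = 172.5 * 1e6 / (1000 * 9.81 * 151.0 * 0.9) = 129.3900 m^3/s


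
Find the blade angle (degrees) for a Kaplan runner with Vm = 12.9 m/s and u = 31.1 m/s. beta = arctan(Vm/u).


beta = arctan(12.9 / 31.1) = 22.5282 degrees


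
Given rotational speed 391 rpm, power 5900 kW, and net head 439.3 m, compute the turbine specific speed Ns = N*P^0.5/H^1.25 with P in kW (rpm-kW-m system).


Ns = 391 * 5900^0.5 / 439.3^1.25 = 14.9331


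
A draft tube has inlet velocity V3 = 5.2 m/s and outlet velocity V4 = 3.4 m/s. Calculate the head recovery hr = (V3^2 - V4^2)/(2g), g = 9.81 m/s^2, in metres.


hr = (5.2^2 - 3.4^2) / (2*9.81) = 0.7890 m


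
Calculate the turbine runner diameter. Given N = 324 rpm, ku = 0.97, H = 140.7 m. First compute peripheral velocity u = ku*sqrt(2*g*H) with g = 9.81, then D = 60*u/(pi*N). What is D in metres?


u = 0.97 * sqrt(2*9.81*140.7) = 50.9646 m/s
D = 60 * 50.9646 / (pi * 324) = 3.0042 m


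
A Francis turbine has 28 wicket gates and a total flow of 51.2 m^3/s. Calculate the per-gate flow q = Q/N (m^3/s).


q = 51.2 / 28 = 1.8286 m^3/s


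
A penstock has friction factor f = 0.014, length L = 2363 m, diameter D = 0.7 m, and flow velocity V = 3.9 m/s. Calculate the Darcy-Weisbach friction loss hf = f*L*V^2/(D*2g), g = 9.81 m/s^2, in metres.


hf = 0.014 * 2363 * 3.9^2 / (0.7 * 2 * 9.81) = 36.6373 m


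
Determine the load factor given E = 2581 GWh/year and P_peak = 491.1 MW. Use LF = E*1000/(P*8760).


LF = 2581 * 1000 / (491.1 * 8760) = 0.5999


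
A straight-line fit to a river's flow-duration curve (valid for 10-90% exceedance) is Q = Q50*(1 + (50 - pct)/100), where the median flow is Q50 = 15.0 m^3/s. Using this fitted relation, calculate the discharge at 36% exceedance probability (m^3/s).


Q = 15.0 * (1 + (50 - 36)/100) = 17.1000 m^3/s


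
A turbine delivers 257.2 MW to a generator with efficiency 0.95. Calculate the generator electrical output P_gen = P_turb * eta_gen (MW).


P_gen = 257.2 * 0.95 = 244.3400 MW


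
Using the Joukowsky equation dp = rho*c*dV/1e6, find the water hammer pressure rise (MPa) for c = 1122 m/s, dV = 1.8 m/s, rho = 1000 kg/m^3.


dp = 1000 * 1122 * 1.8 / 1e6 = 2.0196 MPa


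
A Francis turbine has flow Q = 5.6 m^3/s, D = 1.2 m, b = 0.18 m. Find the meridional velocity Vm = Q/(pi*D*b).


Vm = 5.6 / (pi * 1.2 * 0.18) = 8.2525 m/s


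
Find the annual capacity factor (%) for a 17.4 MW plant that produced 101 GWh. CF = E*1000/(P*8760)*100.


CF = 101 * 1000 / (17.4 * 8760) * 100 = 66.2625 %


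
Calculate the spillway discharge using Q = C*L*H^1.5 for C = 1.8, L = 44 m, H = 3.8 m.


Q = 1.8 * 44 * 3.8^1.5 = 586.6790 m^3/s


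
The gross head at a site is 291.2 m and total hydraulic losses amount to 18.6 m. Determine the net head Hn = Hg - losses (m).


Hn = 291.2 - 18.6 = 272.6000 m


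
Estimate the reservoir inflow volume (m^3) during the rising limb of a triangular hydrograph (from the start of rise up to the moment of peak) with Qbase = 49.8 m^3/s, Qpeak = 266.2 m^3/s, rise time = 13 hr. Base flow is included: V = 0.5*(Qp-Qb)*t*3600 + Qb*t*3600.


V = 0.5*(266.2 - 49.8)*13*3600 + 49.8*13*3600 = 7.3944e+06 m^3


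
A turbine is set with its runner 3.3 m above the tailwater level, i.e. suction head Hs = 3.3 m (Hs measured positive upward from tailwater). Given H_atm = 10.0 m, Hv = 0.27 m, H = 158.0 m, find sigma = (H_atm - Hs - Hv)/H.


sigma = (10.0 - 3.3 - 0.27) / 158.0 = 0.0407


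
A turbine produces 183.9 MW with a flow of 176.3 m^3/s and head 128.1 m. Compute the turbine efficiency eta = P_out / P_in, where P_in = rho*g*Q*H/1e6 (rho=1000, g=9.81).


P_in = 1000 * 9.81 * 176.3 * 128.1 / 1e6 = 221.5493 MW
eta = 183.9 / 221.5493 = 0.8301


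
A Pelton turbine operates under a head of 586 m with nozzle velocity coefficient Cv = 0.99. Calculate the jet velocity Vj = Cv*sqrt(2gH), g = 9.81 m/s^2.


Vj = 0.99 * sqrt(2*9.81*586) = 106.1533 m/s


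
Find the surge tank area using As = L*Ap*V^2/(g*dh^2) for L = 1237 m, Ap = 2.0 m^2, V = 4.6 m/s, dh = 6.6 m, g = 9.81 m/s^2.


As = 1237 * 2.0 * 4.6^2 / (9.81 * 6.6^2) = 122.5063 m^2


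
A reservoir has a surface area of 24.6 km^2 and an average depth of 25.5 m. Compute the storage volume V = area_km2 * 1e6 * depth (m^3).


V = 24.6 * 1e6 * 25.5 = 6.2730e+08 m^3


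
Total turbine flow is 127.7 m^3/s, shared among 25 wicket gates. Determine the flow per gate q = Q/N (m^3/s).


q = 127.7 / 25 = 5.1080 m^3/s


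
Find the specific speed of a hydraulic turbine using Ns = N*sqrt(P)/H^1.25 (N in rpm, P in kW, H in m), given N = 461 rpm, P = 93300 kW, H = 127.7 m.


Ns = 461 * 93300^0.5 / 127.7^1.25 = 328.0221


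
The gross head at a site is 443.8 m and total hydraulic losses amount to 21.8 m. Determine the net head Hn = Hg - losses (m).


Hn = 443.8 - 21.8 = 422.0000 m


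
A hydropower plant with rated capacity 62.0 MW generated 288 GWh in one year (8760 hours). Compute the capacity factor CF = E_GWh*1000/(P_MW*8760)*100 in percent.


CF = 288 * 1000 / (62.0 * 8760) * 100 = 53.0270 %


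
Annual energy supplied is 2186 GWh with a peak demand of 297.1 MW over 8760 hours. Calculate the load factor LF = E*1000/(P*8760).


LF = 2186 * 1000 / (297.1 * 8760) = 0.8399


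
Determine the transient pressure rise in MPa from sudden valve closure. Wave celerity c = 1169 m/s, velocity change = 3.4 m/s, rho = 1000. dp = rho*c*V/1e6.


dp = 1000 * 1169 * 3.4 / 1e6 = 3.9746 MPa


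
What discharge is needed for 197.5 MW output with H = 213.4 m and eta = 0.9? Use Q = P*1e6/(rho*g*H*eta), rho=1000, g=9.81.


Q = 197.5 * 1e6 / (1000 * 9.81 * 213.4 * 0.9) = 104.8241 m^3/s


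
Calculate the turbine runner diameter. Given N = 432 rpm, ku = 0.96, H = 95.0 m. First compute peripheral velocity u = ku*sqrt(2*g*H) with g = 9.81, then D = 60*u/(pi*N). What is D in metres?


u = 0.96 * sqrt(2*9.81*95.0) = 41.4460 m/s
D = 60 * 41.4460 / (pi * 432) = 1.8323 m


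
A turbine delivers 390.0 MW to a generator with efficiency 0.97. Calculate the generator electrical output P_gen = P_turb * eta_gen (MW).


P_gen = 390.0 * 0.97 = 378.3000 MW


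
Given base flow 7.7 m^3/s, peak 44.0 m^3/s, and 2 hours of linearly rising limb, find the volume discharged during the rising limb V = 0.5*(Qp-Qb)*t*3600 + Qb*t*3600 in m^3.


V = 0.5*(44.0 - 7.7)*2*3600 + 7.7*2*3600 = 186120.0000 m^3


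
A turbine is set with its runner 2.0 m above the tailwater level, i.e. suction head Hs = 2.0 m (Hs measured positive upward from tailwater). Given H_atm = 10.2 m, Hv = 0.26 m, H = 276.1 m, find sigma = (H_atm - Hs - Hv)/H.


sigma = (10.2 - 2.0 - 0.26) / 276.1 = 0.0288


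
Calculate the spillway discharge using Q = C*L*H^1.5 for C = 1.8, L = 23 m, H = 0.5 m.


Q = 1.8 * 23 * 0.5^1.5 = 14.6371 m^3/s


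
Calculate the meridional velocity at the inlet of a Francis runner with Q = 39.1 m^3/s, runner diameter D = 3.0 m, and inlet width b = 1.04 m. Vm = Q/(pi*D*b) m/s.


Vm = 39.1 / (pi * 3.0 * 1.04) = 3.9891 m/s


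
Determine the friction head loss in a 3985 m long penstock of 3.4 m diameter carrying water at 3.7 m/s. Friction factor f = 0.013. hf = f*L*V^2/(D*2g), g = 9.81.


hf = 0.013 * 3985 * 3.7^2 / (3.4 * 2 * 9.81) = 10.6316 m


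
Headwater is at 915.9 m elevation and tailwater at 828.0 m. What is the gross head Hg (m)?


Hg = 915.9 - 828.0 = 87.9000 m


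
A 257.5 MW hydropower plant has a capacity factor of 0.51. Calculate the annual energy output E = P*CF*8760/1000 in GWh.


E = 257.5 * 0.51 * 8760 / 1000 = 1150.4070 GWh


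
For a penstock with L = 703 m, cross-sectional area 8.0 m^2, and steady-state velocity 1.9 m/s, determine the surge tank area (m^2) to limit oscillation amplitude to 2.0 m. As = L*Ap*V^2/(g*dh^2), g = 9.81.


As = 703 * 8.0 * 1.9^2 / (9.81 * 2.0^2) = 517.3965 m^2


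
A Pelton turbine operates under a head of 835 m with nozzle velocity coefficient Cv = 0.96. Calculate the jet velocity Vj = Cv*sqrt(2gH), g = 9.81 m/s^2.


Vj = 0.96 * sqrt(2*9.81*835) = 122.8751 m/s


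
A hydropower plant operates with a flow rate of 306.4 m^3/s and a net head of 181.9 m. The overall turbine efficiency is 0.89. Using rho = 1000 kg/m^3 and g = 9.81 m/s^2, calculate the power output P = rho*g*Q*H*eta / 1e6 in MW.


P = 1000 * 9.81 * 306.4 * 181.9 * 0.89 / 1e6 = 486.6094 MW


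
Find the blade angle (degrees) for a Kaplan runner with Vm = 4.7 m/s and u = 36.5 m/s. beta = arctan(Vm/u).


beta = arctan(4.7 / 36.5) = 7.3374 degrees


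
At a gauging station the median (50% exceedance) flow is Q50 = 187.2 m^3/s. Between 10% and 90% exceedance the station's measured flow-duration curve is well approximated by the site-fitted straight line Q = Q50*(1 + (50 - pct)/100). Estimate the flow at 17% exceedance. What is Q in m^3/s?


Q = 187.2 * (1 + (50 - 17)/100) = 248.9760 m^3/s


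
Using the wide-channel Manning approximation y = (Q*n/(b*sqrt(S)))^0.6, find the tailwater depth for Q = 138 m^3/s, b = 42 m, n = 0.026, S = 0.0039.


y = (138 * 0.026 / (42 * 0.0039^0.5))^0.6 = 1.2068 m


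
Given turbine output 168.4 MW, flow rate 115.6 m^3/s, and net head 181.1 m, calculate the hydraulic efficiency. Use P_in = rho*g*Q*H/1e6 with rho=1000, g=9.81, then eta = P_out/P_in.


P_in = 1000 * 9.81 * 115.6 * 181.1 / 1e6 = 205.3739 MW
eta = 168.4 / 205.3739 = 0.8200


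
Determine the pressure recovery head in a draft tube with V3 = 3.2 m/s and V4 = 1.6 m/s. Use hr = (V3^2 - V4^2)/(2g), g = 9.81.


hr = (3.2^2 - 1.6^2) / (2*9.81) = 0.3914 m


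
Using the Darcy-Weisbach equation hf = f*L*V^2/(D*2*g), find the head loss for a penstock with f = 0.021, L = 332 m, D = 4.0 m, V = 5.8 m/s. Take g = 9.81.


hf = 0.021 * 332 * 5.8^2 / (4.0 * 2 * 9.81) = 2.9885 m


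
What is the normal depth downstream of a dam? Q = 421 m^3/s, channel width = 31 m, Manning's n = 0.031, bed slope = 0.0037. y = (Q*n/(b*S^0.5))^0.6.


y = (421 * 0.031 / (31 * 0.0037^0.5))^0.6 = 3.1923 m


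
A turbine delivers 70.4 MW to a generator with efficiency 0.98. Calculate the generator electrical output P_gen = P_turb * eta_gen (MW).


P_gen = 70.4 * 0.98 = 68.9920 MW


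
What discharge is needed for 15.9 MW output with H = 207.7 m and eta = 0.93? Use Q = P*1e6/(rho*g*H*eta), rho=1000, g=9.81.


Q = 15.9 * 1e6 / (1000 * 9.81 * 207.7 * 0.93) = 8.3909 m^3/s


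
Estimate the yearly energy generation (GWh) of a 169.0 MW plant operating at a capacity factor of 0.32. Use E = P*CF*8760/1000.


E = 169.0 * 0.32 * 8760 / 1000 = 473.7408 GWh


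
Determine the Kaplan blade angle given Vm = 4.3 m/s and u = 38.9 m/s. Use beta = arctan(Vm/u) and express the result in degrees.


beta = arctan(4.3 / 38.9) = 6.3079 degrees


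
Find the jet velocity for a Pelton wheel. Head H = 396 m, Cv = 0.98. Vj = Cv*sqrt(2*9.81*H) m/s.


Vj = 0.98 * sqrt(2*9.81*396) = 86.3820 m/s


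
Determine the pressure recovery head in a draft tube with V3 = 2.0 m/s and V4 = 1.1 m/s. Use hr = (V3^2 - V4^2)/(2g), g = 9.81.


hr = (2.0^2 - 1.1^2) / (2*9.81) = 0.1422 m


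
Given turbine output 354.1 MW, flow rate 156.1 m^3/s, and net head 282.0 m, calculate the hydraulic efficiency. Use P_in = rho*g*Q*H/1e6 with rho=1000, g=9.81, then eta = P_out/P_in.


P_in = 1000 * 9.81 * 156.1 * 282.0 / 1e6 = 431.8382 MW
eta = 354.1 / 431.8382 = 0.8200


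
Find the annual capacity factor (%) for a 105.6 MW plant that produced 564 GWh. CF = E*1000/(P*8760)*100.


CF = 564 * 1000 / (105.6 * 8760) * 100 = 60.9693 %


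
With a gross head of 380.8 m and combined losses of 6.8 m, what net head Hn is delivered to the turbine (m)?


Hn = 380.8 - 6.8 = 374.0000 m


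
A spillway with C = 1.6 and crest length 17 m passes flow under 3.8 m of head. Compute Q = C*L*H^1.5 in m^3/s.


Q = 1.6 * 17 * 3.8^1.5 = 201.4857 m^3/s


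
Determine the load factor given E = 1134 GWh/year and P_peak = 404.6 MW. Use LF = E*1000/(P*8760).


LF = 1134 * 1000 / (404.6 * 8760) = 0.3200


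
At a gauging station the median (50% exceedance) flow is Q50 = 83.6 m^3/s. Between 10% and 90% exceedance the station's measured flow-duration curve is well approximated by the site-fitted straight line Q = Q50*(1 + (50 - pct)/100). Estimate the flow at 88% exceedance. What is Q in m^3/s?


Q = 83.6 * (1 + (50 - 88)/100) = 51.8320 m^3/s


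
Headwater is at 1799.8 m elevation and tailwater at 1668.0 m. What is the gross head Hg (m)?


Hg = 1799.8 - 1668.0 = 131.8000 m


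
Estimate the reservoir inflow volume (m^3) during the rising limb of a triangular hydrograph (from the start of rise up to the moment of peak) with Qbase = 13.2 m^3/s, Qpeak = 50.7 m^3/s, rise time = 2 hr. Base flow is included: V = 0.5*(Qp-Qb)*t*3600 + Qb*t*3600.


V = 0.5*(50.7 - 13.2)*2*3600 + 13.2*2*3600 = 230040.0000 m^3


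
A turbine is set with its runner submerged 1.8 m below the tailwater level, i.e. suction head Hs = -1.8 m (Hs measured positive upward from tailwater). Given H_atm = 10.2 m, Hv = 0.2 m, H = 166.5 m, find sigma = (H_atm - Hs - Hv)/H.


sigma = (10.2 - (-1.8) - 0.2) / 166.5 = 0.0709


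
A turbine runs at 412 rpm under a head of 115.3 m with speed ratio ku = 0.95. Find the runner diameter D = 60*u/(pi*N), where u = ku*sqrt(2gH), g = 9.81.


u = 0.95 * sqrt(2*9.81*115.3) = 45.1843 m/s
D = 60 * 45.1843 / (pi * 412) = 2.0946 m


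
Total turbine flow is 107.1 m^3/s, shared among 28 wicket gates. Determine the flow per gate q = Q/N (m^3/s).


q = 107.1 / 28 = 3.8250 m^3/s


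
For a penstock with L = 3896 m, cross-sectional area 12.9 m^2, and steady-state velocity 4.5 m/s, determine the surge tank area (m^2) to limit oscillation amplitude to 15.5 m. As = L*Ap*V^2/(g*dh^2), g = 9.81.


As = 3896 * 12.9 * 4.5^2 / (9.81 * 15.5^2) = 431.8185 m^2


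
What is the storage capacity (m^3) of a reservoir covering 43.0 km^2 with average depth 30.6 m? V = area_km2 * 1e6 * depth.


V = 43.0 * 1e6 * 30.6 = 1.3158e+09 m^3


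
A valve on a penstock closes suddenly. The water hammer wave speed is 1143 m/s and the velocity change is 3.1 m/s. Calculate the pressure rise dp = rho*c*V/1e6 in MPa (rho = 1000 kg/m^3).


dp = 1000 * 1143 * 3.1 / 1e6 = 3.5433 MPa


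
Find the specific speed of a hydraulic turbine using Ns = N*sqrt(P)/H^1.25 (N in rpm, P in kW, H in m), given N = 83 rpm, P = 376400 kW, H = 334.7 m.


Ns = 83 * 376400^0.5 / 334.7^1.25 = 35.5700


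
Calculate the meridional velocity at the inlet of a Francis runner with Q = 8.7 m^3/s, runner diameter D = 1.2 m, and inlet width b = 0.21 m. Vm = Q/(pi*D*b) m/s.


Vm = 8.7 / (pi * 1.2 * 0.21) = 10.9893 m/s


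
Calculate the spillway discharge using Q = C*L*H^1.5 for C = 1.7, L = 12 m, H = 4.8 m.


Q = 1.7 * 12 * 4.8^1.5 = 214.5320 m^3/s


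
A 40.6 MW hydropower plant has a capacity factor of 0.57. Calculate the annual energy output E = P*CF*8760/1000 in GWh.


E = 40.6 * 0.57 * 8760 / 1000 = 202.7239 GWh


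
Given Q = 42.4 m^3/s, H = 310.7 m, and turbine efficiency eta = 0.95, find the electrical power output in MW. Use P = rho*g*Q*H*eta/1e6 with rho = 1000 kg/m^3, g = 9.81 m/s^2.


P = 1000 * 9.81 * 42.4 * 310.7 * 0.95 / 1e6 = 122.7721 MW


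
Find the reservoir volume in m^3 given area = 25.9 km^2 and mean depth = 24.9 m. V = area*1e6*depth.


V = 25.9 * 1e6 * 24.9 = 6.4491e+08 m^3


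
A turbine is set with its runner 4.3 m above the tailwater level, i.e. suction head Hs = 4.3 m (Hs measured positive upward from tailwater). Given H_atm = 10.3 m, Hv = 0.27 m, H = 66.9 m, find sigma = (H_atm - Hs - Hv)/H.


sigma = (10.3 - 4.3 - 0.27) / 66.9 = 0.0857


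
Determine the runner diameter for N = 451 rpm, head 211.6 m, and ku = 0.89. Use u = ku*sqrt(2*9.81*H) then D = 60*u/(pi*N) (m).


u = 0.89 * sqrt(2*9.81*211.6) = 57.3452 m/s
D = 60 * 57.3452 / (pi * 451) = 2.4284 m


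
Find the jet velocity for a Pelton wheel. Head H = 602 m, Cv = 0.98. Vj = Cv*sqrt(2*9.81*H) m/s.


Vj = 0.98 * sqrt(2*9.81*602) = 106.5059 m/s


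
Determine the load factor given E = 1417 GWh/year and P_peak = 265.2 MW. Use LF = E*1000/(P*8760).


LF = 1417 * 1000 / (265.2 * 8760) = 0.6099


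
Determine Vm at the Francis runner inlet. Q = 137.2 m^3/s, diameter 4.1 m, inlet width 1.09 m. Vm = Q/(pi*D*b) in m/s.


Vm = 137.2 / (pi * 4.1 * 1.09) = 9.7722 m/s


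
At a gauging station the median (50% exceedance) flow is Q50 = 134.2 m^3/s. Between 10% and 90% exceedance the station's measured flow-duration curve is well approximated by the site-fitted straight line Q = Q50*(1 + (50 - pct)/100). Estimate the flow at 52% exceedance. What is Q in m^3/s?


Q = 134.2 * (1 + (50 - 52)/100) = 131.5160 m^3/s


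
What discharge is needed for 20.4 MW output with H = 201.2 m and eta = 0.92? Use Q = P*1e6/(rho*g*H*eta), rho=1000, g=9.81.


Q = 20.4 * 1e6 / (1000 * 9.81 * 201.2 * 0.92) = 11.2343 m^3/s


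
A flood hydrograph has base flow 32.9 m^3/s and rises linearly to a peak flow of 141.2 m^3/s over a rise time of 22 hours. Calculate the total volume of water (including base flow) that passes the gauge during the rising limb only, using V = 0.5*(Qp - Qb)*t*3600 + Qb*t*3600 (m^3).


V = 0.5*(141.2 - 32.9)*22*3600 + 32.9*22*3600 = 6.8944e+06 m^3


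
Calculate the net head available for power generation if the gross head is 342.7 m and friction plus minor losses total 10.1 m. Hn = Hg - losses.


Hn = 342.7 - 10.1 = 332.6000 m


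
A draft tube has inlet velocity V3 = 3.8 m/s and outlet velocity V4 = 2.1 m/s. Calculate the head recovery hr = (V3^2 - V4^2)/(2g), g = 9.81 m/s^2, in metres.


hr = (3.8^2 - 2.1^2) / (2*9.81) = 0.5112 m


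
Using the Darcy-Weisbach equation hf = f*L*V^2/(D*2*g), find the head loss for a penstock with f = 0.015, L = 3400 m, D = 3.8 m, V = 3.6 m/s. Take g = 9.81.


hf = 0.015 * 3400 * 3.6^2 / (3.8 * 2 * 9.81) = 8.8653 m


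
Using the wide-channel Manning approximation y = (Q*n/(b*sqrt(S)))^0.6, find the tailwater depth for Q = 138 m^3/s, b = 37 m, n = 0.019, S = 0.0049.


y = (138 * 0.019 / (37 * 0.0049^0.5))^0.6 = 1.0074 m


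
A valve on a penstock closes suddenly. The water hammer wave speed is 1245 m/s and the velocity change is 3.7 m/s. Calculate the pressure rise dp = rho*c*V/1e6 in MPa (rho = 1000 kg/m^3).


dp = 1000 * 1245 * 3.7 / 1e6 = 4.6065 MPa


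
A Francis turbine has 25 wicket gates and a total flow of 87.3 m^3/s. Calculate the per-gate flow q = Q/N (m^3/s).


q = 87.3 / 25 = 3.4920 m^3/s


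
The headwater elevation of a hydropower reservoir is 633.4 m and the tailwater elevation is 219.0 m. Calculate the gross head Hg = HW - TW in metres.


Hg = 633.4 - 219.0 = 414.4000 m


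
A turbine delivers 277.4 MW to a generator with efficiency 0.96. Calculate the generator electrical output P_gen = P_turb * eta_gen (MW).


P_gen = 277.4 * 0.96 = 266.3040 MW


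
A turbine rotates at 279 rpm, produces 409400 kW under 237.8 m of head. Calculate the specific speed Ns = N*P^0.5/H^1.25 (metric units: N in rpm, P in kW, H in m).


Ns = 279 * 409400^0.5 / 237.8^1.25 = 191.1672


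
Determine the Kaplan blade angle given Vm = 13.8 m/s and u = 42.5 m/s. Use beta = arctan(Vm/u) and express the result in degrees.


beta = arctan(13.8 / 42.5) = 17.9889 degrees


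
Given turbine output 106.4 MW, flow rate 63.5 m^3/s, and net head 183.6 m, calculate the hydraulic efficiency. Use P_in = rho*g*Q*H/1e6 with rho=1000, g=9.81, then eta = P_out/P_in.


P_in = 1000 * 9.81 * 63.5 * 183.6 / 1e6 = 114.3709 MW
eta = 106.4 / 114.3709 = 0.9303


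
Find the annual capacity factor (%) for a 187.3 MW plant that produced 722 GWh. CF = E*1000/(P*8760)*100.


CF = 722 * 1000 / (187.3 * 8760) * 100 = 44.0043 %


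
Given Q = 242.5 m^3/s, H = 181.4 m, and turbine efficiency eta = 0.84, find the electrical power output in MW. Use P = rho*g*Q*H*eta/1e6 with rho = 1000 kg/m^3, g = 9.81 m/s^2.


P = 1000 * 9.81 * 242.5 * 181.4 * 0.84 / 1e6 = 362.4911 MW


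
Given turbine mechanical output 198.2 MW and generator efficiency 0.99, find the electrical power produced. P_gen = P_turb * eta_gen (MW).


P_gen = 198.2 * 0.99 = 196.2180 MW


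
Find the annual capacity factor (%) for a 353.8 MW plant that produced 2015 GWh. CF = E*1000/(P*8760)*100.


CF = 2015 * 1000 / (353.8 * 8760) * 100 = 65.0149 %


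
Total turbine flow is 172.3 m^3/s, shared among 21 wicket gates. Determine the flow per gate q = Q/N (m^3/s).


q = 172.3 / 21 = 8.2048 m^3/s


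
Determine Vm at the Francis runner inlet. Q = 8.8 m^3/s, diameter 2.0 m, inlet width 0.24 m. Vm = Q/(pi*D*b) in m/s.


Vm = 8.8 / (pi * 2.0 * 0.24) = 5.8357 m/s


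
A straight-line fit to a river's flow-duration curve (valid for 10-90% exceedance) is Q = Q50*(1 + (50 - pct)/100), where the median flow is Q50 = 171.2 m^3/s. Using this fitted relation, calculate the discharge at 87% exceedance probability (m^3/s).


Q = 171.2 * (1 + (50 - 87)/100) = 107.8560 m^3/s


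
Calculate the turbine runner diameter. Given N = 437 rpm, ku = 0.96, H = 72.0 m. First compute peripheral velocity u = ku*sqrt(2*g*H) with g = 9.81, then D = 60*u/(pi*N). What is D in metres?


u = 0.96 * sqrt(2*9.81*72.0) = 36.0817 m/s
D = 60 * 36.0817 / (pi * 437) = 1.5769 m


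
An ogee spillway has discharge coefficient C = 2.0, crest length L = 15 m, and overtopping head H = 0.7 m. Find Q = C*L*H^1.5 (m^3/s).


Q = 2.0 * 15 * 0.7^1.5 = 17.5699 m^3/s


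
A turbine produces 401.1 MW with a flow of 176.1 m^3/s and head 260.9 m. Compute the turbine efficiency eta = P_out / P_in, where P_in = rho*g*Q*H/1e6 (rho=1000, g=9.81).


P_in = 1000 * 9.81 * 176.1 * 260.9 / 1e6 = 450.7154 MW
eta = 401.1 / 450.7154 = 0.8899


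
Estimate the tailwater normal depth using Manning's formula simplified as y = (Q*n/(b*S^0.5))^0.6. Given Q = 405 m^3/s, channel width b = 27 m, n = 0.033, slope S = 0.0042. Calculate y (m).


y = (405 * 0.033 / (27 * 0.0042^0.5))^0.6 = 3.3868 m


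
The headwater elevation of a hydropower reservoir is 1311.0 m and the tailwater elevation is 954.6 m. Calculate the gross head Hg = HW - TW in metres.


Hg = 1311.0 - 954.6 = 356.4000 m


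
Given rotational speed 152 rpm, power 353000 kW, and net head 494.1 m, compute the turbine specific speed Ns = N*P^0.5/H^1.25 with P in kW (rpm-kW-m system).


Ns = 152 * 353000^0.5 / 494.1^1.25 = 38.7670


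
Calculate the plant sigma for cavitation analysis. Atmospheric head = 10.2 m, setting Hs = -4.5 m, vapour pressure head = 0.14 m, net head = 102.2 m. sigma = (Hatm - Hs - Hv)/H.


sigma = (10.2 - (-4.5) - 0.14) / 102.2 = 0.1425


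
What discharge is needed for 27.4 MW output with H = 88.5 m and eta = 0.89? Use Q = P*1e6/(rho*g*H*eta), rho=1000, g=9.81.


Q = 27.4 * 1e6 / (1000 * 9.81 * 88.5 * 0.89) = 35.4608 m^3/s


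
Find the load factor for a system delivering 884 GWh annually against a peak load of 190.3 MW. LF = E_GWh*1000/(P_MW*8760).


LF = 884 * 1000 / (190.3 * 8760) = 0.5303


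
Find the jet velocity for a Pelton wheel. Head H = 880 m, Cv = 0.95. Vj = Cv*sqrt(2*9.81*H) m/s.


Vj = 0.95 * sqrt(2*9.81*880) = 124.8287 m/s


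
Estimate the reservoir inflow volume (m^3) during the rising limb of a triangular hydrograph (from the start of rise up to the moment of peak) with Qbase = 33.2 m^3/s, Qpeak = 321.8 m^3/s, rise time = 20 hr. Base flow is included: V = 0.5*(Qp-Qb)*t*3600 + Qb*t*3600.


V = 0.5*(321.8 - 33.2)*20*3600 + 33.2*20*3600 = 1.2780e+07 m^3


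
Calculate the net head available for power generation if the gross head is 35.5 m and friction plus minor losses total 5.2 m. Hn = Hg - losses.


Hn = 35.5 - 5.2 = 30.3000 m


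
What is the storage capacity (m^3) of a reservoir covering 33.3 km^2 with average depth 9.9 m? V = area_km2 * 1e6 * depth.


V = 33.3 * 1e6 * 9.9 = 3.2967e+08 m^3


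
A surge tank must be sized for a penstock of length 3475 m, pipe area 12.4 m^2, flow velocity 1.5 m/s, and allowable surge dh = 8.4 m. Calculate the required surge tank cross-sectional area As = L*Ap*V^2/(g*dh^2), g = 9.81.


As = 3475 * 12.4 * 1.5^2 / (9.81 * 8.4^2) = 140.0656 m^2


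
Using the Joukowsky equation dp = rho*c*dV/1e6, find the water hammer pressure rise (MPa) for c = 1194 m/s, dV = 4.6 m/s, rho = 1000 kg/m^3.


dp = 1000 * 1194 * 4.6 / 1e6 = 5.4924 MPa


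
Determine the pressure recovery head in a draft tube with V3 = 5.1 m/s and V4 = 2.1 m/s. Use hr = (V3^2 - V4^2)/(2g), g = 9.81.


hr = (5.1^2 - 2.1^2) / (2*9.81) = 1.1009 m


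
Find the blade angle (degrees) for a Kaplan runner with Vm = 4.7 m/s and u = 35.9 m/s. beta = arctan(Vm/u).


beta = arctan(4.7 / 35.9) = 7.4587 degrees


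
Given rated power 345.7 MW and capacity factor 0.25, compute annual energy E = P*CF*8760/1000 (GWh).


E = 345.7 * 0.25 * 8760 / 1000 = 757.0830 GWh


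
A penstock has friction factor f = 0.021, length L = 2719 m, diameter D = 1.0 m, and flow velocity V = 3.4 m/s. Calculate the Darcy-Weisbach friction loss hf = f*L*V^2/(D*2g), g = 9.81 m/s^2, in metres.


hf = 0.021 * 2719 * 3.4^2 / (1.0 * 2 * 9.81) = 33.6424 m


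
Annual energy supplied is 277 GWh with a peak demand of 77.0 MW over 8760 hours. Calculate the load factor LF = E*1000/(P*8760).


LF = 277 * 1000 / (77.0 * 8760) = 0.4107


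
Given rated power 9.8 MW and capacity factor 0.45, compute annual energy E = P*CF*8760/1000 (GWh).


E = 9.8 * 0.45 * 8760 / 1000 = 38.6316 GWh


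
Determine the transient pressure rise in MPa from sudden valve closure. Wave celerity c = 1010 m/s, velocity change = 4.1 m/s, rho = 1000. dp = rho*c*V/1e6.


dp = 1000 * 1010 * 4.1 / 1e6 = 4.1410 MPa


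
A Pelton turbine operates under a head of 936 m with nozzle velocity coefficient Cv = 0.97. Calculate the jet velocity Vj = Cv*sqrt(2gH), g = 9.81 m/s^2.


Vj = 0.97 * sqrt(2*9.81*936) = 131.4496 m/s


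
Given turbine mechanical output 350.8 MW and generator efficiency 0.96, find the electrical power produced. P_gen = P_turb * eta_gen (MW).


P_gen = 350.8 * 0.96 = 336.7680 MW


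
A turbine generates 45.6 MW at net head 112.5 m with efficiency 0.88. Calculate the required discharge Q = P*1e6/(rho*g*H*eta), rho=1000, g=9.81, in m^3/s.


Q = 45.6 * 1e6 / (1000 * 9.81 * 112.5 * 0.88) = 46.9527 m^3/s


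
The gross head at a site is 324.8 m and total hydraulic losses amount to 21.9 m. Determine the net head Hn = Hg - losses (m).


Hn = 324.8 - 21.9 = 302.9000 m


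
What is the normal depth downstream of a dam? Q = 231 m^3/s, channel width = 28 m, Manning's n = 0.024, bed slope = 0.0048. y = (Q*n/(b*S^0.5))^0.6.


y = (231 * 0.024 / (28 * 0.0048^0.5))^0.6 = 1.8777 m


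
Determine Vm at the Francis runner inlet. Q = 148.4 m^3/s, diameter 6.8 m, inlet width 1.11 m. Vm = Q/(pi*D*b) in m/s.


Vm = 148.4 / (pi * 6.8 * 1.11) = 6.2582 m/s


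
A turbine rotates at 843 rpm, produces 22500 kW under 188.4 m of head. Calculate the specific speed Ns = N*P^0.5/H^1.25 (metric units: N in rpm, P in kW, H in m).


Ns = 843 * 22500^0.5 / 188.4^1.25 = 181.1623


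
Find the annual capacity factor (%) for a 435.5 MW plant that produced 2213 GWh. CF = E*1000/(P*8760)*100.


CF = 2213 * 1000 / (435.5 * 8760) * 100 = 58.0082 %


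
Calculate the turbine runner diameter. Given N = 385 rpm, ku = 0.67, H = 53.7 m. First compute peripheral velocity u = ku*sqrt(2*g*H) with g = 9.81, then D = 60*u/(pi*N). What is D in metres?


u = 0.67 * sqrt(2*9.81*53.7) = 21.7476 m/s
D = 60 * 21.7476 / (pi * 385) = 1.0788 m


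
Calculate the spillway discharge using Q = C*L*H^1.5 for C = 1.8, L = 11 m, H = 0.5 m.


Q = 1.8 * 11 * 0.5^1.5 = 7.0004 m^3/s


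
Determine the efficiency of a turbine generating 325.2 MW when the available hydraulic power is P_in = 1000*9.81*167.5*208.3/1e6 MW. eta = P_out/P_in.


P_in = 1000 * 9.81 * 167.5 * 208.3 / 1e6 = 342.2734 MW
eta = 325.2 / 342.2734 = 0.9501


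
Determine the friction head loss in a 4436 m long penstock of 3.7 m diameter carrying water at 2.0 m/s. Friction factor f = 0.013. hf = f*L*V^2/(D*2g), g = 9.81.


hf = 0.013 * 4436 * 2.0^2 / (3.7 * 2 * 9.81) = 3.1776 m


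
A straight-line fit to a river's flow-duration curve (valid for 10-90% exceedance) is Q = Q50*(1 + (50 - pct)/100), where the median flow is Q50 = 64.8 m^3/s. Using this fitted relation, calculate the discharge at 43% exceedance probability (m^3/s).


Q = 64.8 * (1 + (50 - 43)/100) = 69.3360 m^3/s


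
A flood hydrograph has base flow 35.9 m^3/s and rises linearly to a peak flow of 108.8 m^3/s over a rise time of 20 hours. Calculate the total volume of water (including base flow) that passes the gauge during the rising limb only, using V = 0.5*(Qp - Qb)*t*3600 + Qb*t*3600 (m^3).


V = 0.5*(108.8 - 35.9)*20*3600 + 35.9*20*3600 = 5.2092e+06 m^3


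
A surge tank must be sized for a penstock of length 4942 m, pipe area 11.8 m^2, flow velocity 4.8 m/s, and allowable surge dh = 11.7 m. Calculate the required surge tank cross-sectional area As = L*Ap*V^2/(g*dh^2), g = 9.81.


As = 4942 * 11.8 * 4.8^2 / (9.81 * 11.7^2) = 1000.5217 m^2


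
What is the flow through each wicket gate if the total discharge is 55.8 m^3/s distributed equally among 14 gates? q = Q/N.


q = 55.8 / 14 = 3.9857 m^3/s


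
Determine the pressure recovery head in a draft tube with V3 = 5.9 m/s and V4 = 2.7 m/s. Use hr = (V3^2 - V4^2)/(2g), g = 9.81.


hr = (5.9^2 - 2.7^2) / (2*9.81) = 1.4027 m


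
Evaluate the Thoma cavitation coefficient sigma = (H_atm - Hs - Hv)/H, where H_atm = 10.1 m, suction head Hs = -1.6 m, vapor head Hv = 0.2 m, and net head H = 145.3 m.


sigma = (10.1 - (-1.6) - 0.2) / 145.3 = 0.0791


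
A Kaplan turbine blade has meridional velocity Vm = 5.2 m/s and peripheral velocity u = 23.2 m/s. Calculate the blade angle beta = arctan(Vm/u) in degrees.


beta = arctan(5.2 / 23.2) = 12.6334 degrees


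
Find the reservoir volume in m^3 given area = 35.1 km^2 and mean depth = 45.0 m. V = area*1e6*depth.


V = 35.1 * 1e6 * 45.0 = 1.5795e+09 m^3


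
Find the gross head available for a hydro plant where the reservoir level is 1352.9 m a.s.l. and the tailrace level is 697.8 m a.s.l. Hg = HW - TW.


Hg = 1352.9 - 697.8 = 655.1000 m


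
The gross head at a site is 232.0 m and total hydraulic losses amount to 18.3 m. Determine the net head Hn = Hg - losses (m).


Hn = 232.0 - 18.3 = 213.7000 m


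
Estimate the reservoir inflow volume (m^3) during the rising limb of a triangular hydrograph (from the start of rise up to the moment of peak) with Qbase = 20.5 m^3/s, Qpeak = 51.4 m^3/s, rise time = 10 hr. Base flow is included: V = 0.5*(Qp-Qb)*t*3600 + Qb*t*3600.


V = 0.5*(51.4 - 20.5)*10*3600 + 20.5*10*3600 = 1.2942e+06 m^3


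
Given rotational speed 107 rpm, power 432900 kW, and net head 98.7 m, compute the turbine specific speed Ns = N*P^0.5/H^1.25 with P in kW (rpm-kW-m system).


Ns = 107 * 432900^0.5 / 98.7^1.25 = 226.2982
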